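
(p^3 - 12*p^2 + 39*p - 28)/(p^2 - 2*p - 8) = (p^2 - 8*p + 7)/(p + 2)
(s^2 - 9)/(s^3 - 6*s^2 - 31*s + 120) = (s + 3)/(s^2 - 3*s - 40)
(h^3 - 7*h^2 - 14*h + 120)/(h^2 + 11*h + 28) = (h^2 - 11*h + 30)/(h + 7)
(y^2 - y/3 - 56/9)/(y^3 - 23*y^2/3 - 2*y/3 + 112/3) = (y + 7/3)/(y^2 - 5*y - 14)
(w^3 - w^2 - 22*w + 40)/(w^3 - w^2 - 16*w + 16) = (w^2 + 3*w - 10)/(w^2 + 3*w - 4)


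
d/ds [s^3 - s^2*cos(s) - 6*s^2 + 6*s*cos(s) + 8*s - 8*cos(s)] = s^2*sin(s) + 3*s^2 - 6*s*sin(s) - 2*s*cos(s) - 12*s + 8*sin(s) + 6*cos(s) + 8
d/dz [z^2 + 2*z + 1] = 2*z + 2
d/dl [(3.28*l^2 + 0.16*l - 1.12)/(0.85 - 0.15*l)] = (-0.492*l^2 + 5.576*l - 0.032)/(0.0225*l^2 - 0.255*l + 0.7225)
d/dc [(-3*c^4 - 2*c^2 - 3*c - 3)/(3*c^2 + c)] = (-18*c^5 - 9*c^4 + 7*c^2 + 18*c + 3)/(c^2*(9*c^2 + 6*c + 1))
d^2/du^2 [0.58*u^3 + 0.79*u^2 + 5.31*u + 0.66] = 3.48*u + 1.58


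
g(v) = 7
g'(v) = 0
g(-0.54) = 7.00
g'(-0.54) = 0.00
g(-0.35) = 7.00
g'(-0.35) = 0.00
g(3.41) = 7.00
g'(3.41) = 0.00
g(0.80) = 7.00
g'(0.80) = 0.00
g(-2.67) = 7.00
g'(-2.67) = 0.00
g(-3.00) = 7.00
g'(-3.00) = 0.00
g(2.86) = 7.00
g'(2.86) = 0.00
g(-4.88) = 7.00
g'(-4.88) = 0.00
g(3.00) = 7.00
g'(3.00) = 0.00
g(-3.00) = 7.00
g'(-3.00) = 0.00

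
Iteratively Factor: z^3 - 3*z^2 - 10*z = (z)*(z^2 - 3*z - 10) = z*(z + 2)*(z - 5)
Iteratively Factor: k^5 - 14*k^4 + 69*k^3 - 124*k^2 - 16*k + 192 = (k + 1)*(k^4 - 15*k^3 + 84*k^2 - 208*k + 192) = (k - 4)*(k + 1)*(k^3 - 11*k^2 + 40*k - 48) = (k - 4)^2*(k + 1)*(k^2 - 7*k + 12) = (k - 4)^2*(k - 3)*(k + 1)*(k - 4)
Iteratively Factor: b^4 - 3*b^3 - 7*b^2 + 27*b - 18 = (b - 1)*(b^3 - 2*b^2 - 9*b + 18) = (b - 2)*(b - 1)*(b^2 - 9) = (b - 3)*(b - 2)*(b - 1)*(b + 3)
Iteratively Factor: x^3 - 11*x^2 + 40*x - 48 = (x - 4)*(x^2 - 7*x + 12) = (x - 4)^2*(x - 3)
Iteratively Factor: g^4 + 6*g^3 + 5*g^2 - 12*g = (g + 4)*(g^3 + 2*g^2 - 3*g) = (g - 1)*(g + 4)*(g^2 + 3*g) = (g - 1)*(g + 3)*(g + 4)*(g)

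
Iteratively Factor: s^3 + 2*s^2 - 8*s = (s + 4)*(s^2 - 2*s) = (s - 2)*(s + 4)*(s)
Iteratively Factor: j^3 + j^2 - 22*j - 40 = (j + 2)*(j^2 - j - 20) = (j + 2)*(j + 4)*(j - 5)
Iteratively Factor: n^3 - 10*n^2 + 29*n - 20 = (n - 4)*(n^2 - 6*n + 5) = (n - 4)*(n - 1)*(n - 5)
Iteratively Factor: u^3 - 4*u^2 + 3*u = (u - 3)*(u^2 - u) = (u - 3)*(u - 1)*(u)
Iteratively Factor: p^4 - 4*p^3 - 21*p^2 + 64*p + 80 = (p + 4)*(p^3 - 8*p^2 + 11*p + 20) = (p - 4)*(p + 4)*(p^2 - 4*p - 5) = (p - 4)*(p + 1)*(p + 4)*(p - 5)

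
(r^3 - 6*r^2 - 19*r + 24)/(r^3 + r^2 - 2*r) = (r^2 - 5*r - 24)/(r*(r + 2))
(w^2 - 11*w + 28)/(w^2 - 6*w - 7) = (w - 4)/(w + 1)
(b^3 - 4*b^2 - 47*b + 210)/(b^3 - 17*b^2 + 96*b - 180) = (b + 7)/(b - 6)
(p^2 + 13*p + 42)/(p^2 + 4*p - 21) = (p + 6)/(p - 3)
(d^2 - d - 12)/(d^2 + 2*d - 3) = (d - 4)/(d - 1)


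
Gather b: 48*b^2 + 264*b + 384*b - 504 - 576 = 48*b^2 + 648*b - 1080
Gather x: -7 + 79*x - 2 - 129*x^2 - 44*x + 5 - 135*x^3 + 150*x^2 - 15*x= -135*x^3 + 21*x^2 + 20*x - 4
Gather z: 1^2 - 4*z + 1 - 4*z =2 - 8*z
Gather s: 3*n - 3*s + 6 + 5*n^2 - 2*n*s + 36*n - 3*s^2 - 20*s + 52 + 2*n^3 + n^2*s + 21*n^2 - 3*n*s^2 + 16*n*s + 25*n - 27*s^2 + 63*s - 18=2*n^3 + 26*n^2 + 64*n + s^2*(-3*n - 30) + s*(n^2 + 14*n + 40) + 40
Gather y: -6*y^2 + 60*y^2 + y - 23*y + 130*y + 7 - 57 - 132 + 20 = 54*y^2 + 108*y - 162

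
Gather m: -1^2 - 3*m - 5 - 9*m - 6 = -12*m - 12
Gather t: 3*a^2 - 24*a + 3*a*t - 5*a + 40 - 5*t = 3*a^2 - 29*a + t*(3*a - 5) + 40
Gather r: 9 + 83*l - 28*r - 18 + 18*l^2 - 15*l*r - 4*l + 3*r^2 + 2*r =18*l^2 + 79*l + 3*r^2 + r*(-15*l - 26) - 9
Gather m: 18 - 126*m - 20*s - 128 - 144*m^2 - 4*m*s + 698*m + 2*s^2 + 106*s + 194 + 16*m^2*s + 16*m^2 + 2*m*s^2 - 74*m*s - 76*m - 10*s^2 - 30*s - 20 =m^2*(16*s - 128) + m*(2*s^2 - 78*s + 496) - 8*s^2 + 56*s + 64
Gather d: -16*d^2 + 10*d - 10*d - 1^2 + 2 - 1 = -16*d^2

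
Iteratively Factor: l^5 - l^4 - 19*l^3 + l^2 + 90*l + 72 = (l + 3)*(l^4 - 4*l^3 - 7*l^2 + 22*l + 24) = (l + 1)*(l + 3)*(l^3 - 5*l^2 - 2*l + 24) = (l + 1)*(l + 2)*(l + 3)*(l^2 - 7*l + 12) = (l - 4)*(l + 1)*(l + 2)*(l + 3)*(l - 3)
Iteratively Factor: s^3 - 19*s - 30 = (s + 3)*(s^2 - 3*s - 10) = (s - 5)*(s + 3)*(s + 2)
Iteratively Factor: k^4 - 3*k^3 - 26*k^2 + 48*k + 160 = (k - 4)*(k^3 + k^2 - 22*k - 40) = (k - 5)*(k - 4)*(k^2 + 6*k + 8) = (k - 5)*(k - 4)*(k + 2)*(k + 4)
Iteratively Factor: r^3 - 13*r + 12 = (r - 1)*(r^2 + r - 12) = (r - 3)*(r - 1)*(r + 4)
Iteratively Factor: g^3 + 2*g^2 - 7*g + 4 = (g + 4)*(g^2 - 2*g + 1) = (g - 1)*(g + 4)*(g - 1)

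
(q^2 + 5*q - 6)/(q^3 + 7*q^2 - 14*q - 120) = (q - 1)/(q^2 + q - 20)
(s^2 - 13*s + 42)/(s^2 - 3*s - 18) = (s - 7)/(s + 3)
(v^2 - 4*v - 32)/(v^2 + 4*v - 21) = (v^2 - 4*v - 32)/(v^2 + 4*v - 21)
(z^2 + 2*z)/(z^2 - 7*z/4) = 4*(z + 2)/(4*z - 7)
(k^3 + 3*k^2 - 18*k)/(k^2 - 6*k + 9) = k*(k + 6)/(k - 3)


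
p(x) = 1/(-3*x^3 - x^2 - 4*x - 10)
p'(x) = (9*x^2 + 2*x + 4)/(-3*x^3 - x^2 - 4*x - 10)^2 = (9*x^2 + 2*x + 4)/(3*x^3 + x^2 + 4*x + 10)^2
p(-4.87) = 0.00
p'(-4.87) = 0.00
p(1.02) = -0.05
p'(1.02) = 0.05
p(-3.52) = 0.01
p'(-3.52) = 0.01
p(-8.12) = 0.00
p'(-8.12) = 0.00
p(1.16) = -0.05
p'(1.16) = 0.04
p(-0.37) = -0.12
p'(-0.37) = 0.06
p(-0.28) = -0.11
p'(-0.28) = 0.05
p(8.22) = -0.00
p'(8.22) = 0.00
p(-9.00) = 0.00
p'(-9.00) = 0.00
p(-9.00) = 0.00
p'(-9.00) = 0.00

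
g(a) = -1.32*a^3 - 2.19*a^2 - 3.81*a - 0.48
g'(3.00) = -52.59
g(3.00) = -67.26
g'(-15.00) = -829.11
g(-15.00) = 4018.92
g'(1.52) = -19.62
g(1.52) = -15.97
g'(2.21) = -32.83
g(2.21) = -33.84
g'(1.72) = -23.06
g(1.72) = -20.23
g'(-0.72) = -2.71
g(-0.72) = 1.62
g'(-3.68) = -41.32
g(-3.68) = 49.67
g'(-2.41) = -16.25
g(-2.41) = 14.46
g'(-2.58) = -18.87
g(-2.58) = 17.44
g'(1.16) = -14.22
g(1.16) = -9.91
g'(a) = -3.96*a^2 - 4.38*a - 3.81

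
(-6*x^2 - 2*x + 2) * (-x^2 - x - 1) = 6*x^4 + 8*x^3 + 6*x^2 - 2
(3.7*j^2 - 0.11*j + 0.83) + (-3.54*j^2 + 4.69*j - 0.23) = 0.16*j^2 + 4.58*j + 0.6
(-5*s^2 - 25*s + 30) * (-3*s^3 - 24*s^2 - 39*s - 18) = 15*s^5 + 195*s^4 + 705*s^3 + 345*s^2 - 720*s - 540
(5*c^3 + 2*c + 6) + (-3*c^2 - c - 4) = 5*c^3 - 3*c^2 + c + 2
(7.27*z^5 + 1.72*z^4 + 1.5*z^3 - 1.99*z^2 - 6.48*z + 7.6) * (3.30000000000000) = 23.991*z^5 + 5.676*z^4 + 4.95*z^3 - 6.567*z^2 - 21.384*z + 25.08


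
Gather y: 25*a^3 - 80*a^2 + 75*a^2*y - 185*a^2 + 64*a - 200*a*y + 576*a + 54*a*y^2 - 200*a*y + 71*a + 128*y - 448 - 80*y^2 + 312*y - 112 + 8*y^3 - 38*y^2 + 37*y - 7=25*a^3 - 265*a^2 + 711*a + 8*y^3 + y^2*(54*a - 118) + y*(75*a^2 - 400*a + 477) - 567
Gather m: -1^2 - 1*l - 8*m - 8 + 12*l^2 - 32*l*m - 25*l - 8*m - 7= 12*l^2 - 26*l + m*(-32*l - 16) - 16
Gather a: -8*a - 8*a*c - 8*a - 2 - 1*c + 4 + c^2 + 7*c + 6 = a*(-8*c - 16) + c^2 + 6*c + 8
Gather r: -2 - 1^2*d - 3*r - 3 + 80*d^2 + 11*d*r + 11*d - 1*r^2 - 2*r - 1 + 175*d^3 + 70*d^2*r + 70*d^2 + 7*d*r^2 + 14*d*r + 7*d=175*d^3 + 150*d^2 + 17*d + r^2*(7*d - 1) + r*(70*d^2 + 25*d - 5) - 6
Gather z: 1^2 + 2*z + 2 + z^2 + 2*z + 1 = z^2 + 4*z + 4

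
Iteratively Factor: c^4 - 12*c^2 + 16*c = (c - 2)*(c^3 + 2*c^2 - 8*c) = (c - 2)*(c + 4)*(c^2 - 2*c) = (c - 2)^2*(c + 4)*(c)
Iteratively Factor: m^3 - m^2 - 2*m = (m + 1)*(m^2 - 2*m) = m*(m + 1)*(m - 2)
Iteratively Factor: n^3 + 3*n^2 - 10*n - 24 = (n + 2)*(n^2 + n - 12) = (n + 2)*(n + 4)*(n - 3)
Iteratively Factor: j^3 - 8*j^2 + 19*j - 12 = (j - 4)*(j^2 - 4*j + 3) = (j - 4)*(j - 3)*(j - 1)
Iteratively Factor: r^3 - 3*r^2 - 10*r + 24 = (r - 4)*(r^2 + r - 6) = (r - 4)*(r + 3)*(r - 2)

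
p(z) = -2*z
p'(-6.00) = -2.00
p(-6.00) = 12.00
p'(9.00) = -2.00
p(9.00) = -18.00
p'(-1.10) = -2.00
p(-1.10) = 2.20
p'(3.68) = -2.00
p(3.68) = -7.36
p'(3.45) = -2.00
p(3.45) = -6.90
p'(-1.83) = -2.00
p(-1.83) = 3.66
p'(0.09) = -2.00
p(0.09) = -0.18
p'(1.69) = -2.00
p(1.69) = -3.38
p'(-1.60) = -2.00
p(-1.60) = 3.20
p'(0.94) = -2.00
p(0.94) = -1.88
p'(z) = -2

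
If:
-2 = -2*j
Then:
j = 1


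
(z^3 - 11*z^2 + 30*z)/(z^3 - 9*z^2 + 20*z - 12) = z*(z - 5)/(z^2 - 3*z + 2)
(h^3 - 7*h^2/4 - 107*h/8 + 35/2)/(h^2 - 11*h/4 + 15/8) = (2*h^2 - h - 28)/(2*h - 3)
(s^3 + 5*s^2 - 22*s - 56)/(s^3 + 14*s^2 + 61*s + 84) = (s^2 - 2*s - 8)/(s^2 + 7*s + 12)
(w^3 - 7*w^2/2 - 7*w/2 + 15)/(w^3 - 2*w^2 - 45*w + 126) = (w^2 - w/2 - 5)/(w^2 + w - 42)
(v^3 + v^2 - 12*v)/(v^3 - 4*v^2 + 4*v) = (v^2 + v - 12)/(v^2 - 4*v + 4)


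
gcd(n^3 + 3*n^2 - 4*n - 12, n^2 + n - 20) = 1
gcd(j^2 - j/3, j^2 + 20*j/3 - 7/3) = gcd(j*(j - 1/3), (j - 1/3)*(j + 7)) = j - 1/3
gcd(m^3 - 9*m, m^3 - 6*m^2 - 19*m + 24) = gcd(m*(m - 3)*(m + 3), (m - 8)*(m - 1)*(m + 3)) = m + 3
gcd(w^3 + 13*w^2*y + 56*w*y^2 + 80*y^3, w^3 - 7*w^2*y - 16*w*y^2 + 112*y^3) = w + 4*y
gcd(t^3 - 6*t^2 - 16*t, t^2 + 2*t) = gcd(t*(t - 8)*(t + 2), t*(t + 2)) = t^2 + 2*t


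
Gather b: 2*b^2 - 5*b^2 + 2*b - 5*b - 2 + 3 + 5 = -3*b^2 - 3*b + 6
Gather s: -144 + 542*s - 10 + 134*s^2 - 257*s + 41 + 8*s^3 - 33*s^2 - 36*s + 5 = 8*s^3 + 101*s^2 + 249*s - 108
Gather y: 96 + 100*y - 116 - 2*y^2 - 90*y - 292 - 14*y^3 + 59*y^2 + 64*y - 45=-14*y^3 + 57*y^2 + 74*y - 357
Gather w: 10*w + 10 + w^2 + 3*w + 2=w^2 + 13*w + 12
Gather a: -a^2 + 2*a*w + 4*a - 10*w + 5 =-a^2 + a*(2*w + 4) - 10*w + 5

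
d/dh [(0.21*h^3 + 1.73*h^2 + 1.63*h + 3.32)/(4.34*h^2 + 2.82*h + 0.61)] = (0.9114*h^4 + 1.1844*h^3 - 1.8113*h^2 - 26.707*h - 8.3681)/(18.8356*h^4 + 24.4776*h^3 + 13.2472*h^2 + 3.4404*h + 0.3721)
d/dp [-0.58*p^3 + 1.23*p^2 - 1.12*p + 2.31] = -1.74*p^2 + 2.46*p - 1.12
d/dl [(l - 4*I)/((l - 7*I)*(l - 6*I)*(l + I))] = 2*(-l^3 + 12*I*l^2 + 48*l - 79*I)/(l^6 - 24*I*l^5 - 202*l^4 + 612*I*l^3 - 167*l^2 + 2436*I*l - 1764)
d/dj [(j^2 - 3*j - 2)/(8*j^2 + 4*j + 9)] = (28*j^2 + 50*j - 19)/(64*j^4 + 64*j^3 + 160*j^2 + 72*j + 81)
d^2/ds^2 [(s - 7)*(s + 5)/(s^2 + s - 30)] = 2*(-3*s^3 - 15*s^2 - 285*s - 245)/(s^6 + 3*s^5 - 87*s^4 - 179*s^3 + 2610*s^2 + 2700*s - 27000)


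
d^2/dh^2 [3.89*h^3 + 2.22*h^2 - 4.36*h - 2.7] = 23.34*h + 4.44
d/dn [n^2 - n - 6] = 2*n - 1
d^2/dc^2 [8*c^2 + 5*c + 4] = 16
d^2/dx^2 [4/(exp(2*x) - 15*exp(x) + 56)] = 4*((15 - 4*exp(x))*(exp(2*x) - 15*exp(x) + 56) + 2*(2*exp(x) - 15)^2*exp(x))*exp(x)/(exp(2*x) - 15*exp(x) + 56)^3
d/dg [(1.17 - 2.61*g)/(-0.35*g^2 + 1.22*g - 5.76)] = (-0.9135*g^2 + 0.819*g + 13.6062)/(0.1225*g^4 - 0.854*g^3 + 5.5204*g^2 - 14.0544*g + 33.1776)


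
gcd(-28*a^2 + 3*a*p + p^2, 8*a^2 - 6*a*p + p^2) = -4*a + p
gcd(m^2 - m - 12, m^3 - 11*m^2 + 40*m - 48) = m - 4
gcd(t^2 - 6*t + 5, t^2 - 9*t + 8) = t - 1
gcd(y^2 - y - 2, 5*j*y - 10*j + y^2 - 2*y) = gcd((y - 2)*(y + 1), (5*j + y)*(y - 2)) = y - 2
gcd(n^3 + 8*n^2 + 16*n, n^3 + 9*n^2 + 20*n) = n^2 + 4*n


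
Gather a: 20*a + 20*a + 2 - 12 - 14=40*a - 24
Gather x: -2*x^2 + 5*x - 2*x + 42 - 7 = -2*x^2 + 3*x + 35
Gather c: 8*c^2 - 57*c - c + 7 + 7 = 8*c^2 - 58*c + 14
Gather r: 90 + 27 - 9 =108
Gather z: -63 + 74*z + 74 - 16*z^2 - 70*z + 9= -16*z^2 + 4*z + 20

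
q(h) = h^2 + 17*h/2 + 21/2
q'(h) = 2*h + 17/2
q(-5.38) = -6.29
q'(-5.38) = -2.26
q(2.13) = 33.14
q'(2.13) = 12.76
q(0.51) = 15.10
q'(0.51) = 9.52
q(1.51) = 25.62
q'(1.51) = 11.52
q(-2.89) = -5.71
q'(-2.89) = 2.72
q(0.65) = 16.45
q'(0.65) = 9.80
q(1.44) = 24.81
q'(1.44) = 11.38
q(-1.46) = 0.22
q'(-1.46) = 5.58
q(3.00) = 45.00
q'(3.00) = 14.50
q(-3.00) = -6.00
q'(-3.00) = 2.50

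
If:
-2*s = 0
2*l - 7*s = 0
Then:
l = 0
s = 0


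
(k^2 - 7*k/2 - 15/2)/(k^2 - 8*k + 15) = (k + 3/2)/(k - 3)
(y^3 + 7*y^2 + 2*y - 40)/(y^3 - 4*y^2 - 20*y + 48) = (y + 5)/(y - 6)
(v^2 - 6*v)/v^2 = (v - 6)/v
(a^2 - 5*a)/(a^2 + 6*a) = (a - 5)/(a + 6)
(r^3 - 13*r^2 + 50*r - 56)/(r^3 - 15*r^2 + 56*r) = (r^2 - 6*r + 8)/(r*(r - 8))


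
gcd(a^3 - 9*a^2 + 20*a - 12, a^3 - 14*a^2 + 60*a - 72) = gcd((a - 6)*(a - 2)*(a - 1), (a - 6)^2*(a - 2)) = a^2 - 8*a + 12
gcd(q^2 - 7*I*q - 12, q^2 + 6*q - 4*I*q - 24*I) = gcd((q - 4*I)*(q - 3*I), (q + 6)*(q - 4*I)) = q - 4*I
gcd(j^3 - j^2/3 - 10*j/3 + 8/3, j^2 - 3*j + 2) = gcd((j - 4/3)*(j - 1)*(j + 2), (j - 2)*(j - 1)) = j - 1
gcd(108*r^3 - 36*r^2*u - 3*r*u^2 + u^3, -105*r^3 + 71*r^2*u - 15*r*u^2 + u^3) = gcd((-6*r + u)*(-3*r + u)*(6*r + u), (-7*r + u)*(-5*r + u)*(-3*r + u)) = 3*r - u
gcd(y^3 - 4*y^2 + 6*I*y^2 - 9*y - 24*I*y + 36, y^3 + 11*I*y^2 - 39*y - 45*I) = y^2 + 6*I*y - 9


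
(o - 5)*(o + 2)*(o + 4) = o^3 + o^2 - 22*o - 40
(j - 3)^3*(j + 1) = j^4 - 8*j^3 + 18*j^2 - 27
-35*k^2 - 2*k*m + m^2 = (-7*k + m)*(5*k + m)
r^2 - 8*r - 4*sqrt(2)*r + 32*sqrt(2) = (r - 8)*(r - 4*sqrt(2))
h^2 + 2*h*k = h*(h + 2*k)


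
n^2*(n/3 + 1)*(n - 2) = n^4/3 + n^3/3 - 2*n^2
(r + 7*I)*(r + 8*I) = r^2 + 15*I*r - 56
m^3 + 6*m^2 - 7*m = m*(m - 1)*(m + 7)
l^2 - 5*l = l*(l - 5)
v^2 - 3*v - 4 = (v - 4)*(v + 1)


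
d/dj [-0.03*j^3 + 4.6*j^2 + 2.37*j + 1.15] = -0.09*j^2 + 9.2*j + 2.37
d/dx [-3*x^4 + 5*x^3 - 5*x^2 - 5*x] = -12*x^3 + 15*x^2 - 10*x - 5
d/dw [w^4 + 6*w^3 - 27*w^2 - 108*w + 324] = 4*w^3 + 18*w^2 - 54*w - 108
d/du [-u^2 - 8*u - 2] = -2*u - 8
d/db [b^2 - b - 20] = 2*b - 1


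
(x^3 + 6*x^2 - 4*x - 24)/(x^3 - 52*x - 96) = (x - 2)/(x - 8)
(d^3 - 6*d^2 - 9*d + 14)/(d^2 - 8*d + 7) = d + 2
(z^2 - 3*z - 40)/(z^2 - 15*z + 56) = (z + 5)/(z - 7)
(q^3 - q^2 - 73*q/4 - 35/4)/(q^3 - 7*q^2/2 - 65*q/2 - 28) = (2*q^2 - 9*q - 5)/(2*(q^2 - 7*q - 8))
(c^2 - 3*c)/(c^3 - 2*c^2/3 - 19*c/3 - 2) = 3*c/(3*c^2 + 7*c + 2)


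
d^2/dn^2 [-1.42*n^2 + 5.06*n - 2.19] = -2.84000000000000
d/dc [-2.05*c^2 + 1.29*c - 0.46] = 1.29 - 4.1*c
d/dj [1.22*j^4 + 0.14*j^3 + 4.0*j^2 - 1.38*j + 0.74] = 4.88*j^3 + 0.42*j^2 + 8.0*j - 1.38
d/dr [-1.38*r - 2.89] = -1.38000000000000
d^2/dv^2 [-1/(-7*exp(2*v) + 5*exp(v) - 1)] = ((5 - 28*exp(v))*(7*exp(2*v) - 5*exp(v) + 1) + 2*(14*exp(v) - 5)^2*exp(v))*exp(v)/(7*exp(2*v) - 5*exp(v) + 1)^3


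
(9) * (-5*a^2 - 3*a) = -45*a^2 - 27*a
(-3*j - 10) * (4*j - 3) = -12*j^2 - 31*j + 30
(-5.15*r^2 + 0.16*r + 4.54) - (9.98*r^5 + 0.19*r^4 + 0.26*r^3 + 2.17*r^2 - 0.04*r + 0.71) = -9.98*r^5 - 0.19*r^4 - 0.26*r^3 - 7.32*r^2 + 0.2*r + 3.83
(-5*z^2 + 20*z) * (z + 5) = -5*z^3 - 5*z^2 + 100*z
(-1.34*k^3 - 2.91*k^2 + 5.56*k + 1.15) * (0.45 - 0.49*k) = 0.6566*k^4 + 0.8229*k^3 - 4.0339*k^2 + 1.9385*k + 0.5175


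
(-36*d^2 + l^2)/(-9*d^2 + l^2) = (36*d^2 - l^2)/(9*d^2 - l^2)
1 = 1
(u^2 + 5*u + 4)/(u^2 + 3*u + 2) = (u + 4)/(u + 2)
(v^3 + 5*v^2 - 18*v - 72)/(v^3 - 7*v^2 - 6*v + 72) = (v + 6)/(v - 6)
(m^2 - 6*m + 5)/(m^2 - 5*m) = (m - 1)/m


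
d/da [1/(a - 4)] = -1/(a - 4)^2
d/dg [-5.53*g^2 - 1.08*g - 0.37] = -11.06*g - 1.08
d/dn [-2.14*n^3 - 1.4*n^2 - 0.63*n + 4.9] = -6.42*n^2 - 2.8*n - 0.63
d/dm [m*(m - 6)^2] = 3*(m - 6)*(m - 2)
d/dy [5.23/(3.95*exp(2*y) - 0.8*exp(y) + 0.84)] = (4.184 - 41.317*exp(y))*exp(y)/(3.95*exp(2*y) - 0.8*exp(y) + 0.84)^2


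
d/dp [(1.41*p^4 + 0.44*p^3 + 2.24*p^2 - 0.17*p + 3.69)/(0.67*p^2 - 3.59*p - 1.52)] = (1.8894*p^5 - 14.8909*p^4 - 11.732*p^3 - 9.9341*p^2 - 11.7542*p + 13.5055)/(0.4489*p^4 - 4.8106*p^3 + 10.8513*p^2 + 10.9136*p + 2.3104)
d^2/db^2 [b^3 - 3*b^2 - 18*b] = 6*b - 6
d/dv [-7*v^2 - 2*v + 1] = -14*v - 2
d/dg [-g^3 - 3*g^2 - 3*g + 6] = -3*g^2 - 6*g - 3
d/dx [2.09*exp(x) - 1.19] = 2.09*exp(x)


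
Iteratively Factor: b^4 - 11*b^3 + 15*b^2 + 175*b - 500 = (b - 5)*(b^3 - 6*b^2 - 15*b + 100) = (b - 5)^2*(b^2 - b - 20) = (b - 5)^3*(b + 4)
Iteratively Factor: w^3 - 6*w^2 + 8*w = (w - 2)*(w^2 - 4*w) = (w - 4)*(w - 2)*(w)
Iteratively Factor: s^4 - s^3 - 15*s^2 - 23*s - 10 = (s + 2)*(s^3 - 3*s^2 - 9*s - 5) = (s - 5)*(s + 2)*(s^2 + 2*s + 1) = (s - 5)*(s + 1)*(s + 2)*(s + 1)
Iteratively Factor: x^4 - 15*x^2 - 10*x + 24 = (x - 1)*(x^3 + x^2 - 14*x - 24) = (x - 1)*(x + 3)*(x^2 - 2*x - 8) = (x - 4)*(x - 1)*(x + 3)*(x + 2)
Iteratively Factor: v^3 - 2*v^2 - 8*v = (v - 4)*(v^2 + 2*v) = v*(v - 4)*(v + 2)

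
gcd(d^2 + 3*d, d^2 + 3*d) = d^2 + 3*d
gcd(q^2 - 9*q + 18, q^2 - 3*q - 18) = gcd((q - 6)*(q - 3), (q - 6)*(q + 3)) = q - 6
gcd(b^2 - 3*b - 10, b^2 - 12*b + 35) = b - 5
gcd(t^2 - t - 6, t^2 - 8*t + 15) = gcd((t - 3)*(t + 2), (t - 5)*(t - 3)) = t - 3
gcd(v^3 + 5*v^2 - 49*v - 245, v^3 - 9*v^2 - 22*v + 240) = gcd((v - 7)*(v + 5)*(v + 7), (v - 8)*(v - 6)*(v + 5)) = v + 5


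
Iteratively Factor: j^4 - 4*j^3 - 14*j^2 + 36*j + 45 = (j - 3)*(j^3 - j^2 - 17*j - 15) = (j - 3)*(j + 1)*(j^2 - 2*j - 15) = (j - 5)*(j - 3)*(j + 1)*(j + 3)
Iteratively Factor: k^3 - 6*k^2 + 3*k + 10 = (k + 1)*(k^2 - 7*k + 10) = (k - 5)*(k + 1)*(k - 2)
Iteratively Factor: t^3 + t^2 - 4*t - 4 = (t + 1)*(t^2 - 4) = (t - 2)*(t + 1)*(t + 2)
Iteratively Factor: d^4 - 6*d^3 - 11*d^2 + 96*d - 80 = (d - 4)*(d^3 - 2*d^2 - 19*d + 20) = (d - 4)*(d + 4)*(d^2 - 6*d + 5) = (d - 5)*(d - 4)*(d + 4)*(d - 1)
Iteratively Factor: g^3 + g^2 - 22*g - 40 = (g + 4)*(g^2 - 3*g - 10) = (g - 5)*(g + 4)*(g + 2)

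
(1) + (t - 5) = t - 4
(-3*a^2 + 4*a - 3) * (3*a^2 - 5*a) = -9*a^4 + 27*a^3 - 29*a^2 + 15*a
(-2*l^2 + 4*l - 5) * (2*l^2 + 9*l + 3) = -4*l^4 - 10*l^3 + 20*l^2 - 33*l - 15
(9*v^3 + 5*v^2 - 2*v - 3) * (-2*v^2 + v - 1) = -18*v^5 - v^4 - v^2 - v + 3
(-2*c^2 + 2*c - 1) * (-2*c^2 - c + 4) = 4*c^4 - 2*c^3 - 8*c^2 + 9*c - 4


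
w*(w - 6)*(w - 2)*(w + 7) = w^4 - w^3 - 44*w^2 + 84*w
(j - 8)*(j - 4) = j^2 - 12*j + 32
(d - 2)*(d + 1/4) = d^2 - 7*d/4 - 1/2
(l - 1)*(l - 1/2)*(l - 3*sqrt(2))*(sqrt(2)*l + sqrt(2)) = sqrt(2)*l^4 - 6*l^3 - sqrt(2)*l^3/2 - sqrt(2)*l^2 + 3*l^2 + sqrt(2)*l/2 + 6*l - 3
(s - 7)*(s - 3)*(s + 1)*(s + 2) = s^4 - 7*s^3 - 7*s^2 + 43*s + 42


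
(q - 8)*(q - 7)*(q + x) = q^3 + q^2*x - 15*q^2 - 15*q*x + 56*q + 56*x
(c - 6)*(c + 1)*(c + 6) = c^3 + c^2 - 36*c - 36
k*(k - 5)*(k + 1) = k^3 - 4*k^2 - 5*k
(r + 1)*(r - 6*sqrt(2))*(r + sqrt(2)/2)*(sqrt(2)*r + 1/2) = sqrt(2)*r^4 - 21*r^3/2 + sqrt(2)*r^3 - 35*sqrt(2)*r^2/4 - 21*r^2/2 - 35*sqrt(2)*r/4 - 3*r - 3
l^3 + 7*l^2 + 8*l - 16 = (l - 1)*(l + 4)^2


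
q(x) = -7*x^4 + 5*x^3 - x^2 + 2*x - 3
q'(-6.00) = 6602.00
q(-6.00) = -10203.00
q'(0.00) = 2.00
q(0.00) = -3.00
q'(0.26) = 2.00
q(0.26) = -2.49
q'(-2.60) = 600.73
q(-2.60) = -422.72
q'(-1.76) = 204.63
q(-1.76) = -104.04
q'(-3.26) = 1138.02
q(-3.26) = -984.00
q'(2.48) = -337.79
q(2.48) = -192.72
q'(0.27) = 2.00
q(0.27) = -2.47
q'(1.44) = -53.38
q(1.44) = -17.36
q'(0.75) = -2.88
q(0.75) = -2.17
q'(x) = -28*x^3 + 15*x^2 - 2*x + 2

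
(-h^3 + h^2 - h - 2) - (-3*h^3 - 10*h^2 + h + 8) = 2*h^3 + 11*h^2 - 2*h - 10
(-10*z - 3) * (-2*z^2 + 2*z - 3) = 20*z^3 - 14*z^2 + 24*z + 9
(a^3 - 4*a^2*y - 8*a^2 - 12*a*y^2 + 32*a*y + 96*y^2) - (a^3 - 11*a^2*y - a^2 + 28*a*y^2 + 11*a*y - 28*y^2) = 7*a^2*y - 7*a^2 - 40*a*y^2 + 21*a*y + 124*y^2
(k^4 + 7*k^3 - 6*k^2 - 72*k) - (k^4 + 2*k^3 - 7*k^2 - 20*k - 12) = 5*k^3 + k^2 - 52*k + 12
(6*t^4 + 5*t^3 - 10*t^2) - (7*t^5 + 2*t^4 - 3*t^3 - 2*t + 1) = -7*t^5 + 4*t^4 + 8*t^3 - 10*t^2 + 2*t - 1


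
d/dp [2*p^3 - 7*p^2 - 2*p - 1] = 6*p^2 - 14*p - 2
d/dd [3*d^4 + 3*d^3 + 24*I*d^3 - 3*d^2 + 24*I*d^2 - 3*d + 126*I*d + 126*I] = 12*d^3 + d^2*(9 + 72*I) + d*(-6 + 48*I) - 3 + 126*I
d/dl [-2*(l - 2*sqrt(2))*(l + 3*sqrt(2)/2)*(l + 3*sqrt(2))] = -6*l^2 - 10*sqrt(2)*l + 18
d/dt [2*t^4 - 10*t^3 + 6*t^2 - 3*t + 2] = 8*t^3 - 30*t^2 + 12*t - 3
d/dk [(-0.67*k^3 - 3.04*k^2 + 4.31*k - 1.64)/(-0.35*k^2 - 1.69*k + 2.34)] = (0.2345*k^4 + 2.2646*k^3 + 1.9427*k^2 - 15.3752*k + 7.3138)/(0.1225*k^4 + 1.183*k^3 + 1.2181*k^2 - 7.9092*k + 5.4756)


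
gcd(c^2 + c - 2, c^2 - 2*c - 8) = c + 2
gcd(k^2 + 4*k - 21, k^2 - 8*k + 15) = k - 3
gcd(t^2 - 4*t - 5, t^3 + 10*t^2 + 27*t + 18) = t + 1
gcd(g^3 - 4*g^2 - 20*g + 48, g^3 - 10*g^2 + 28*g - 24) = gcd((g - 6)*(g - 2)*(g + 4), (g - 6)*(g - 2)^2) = g^2 - 8*g + 12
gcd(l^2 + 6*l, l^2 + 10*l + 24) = l + 6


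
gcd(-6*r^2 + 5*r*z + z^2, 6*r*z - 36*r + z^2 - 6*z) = 6*r + z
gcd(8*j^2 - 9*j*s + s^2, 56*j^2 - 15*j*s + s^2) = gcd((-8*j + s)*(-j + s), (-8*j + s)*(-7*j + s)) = -8*j + s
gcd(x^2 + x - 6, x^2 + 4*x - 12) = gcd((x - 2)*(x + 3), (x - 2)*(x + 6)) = x - 2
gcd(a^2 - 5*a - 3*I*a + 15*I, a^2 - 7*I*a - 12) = a - 3*I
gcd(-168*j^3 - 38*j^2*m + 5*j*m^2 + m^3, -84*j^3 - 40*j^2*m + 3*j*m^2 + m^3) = 42*j^2 - j*m - m^2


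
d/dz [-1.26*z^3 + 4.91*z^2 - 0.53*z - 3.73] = -3.78*z^2 + 9.82*z - 0.53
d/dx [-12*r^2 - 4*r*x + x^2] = -4*r + 2*x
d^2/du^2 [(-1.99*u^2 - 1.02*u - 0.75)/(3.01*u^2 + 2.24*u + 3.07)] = (8.352148*u^3 + 69.563508*u^2 + 26.212284*u - 17.14778)/(27.270901*u^6 + 60.883872*u^5 + 128.752449*u^4 + 135.434432*u^3 + 131.318943*u^2 + 63.335328*u + 28.934443)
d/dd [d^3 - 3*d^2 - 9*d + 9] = 3*d^2 - 6*d - 9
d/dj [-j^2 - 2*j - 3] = -2*j - 2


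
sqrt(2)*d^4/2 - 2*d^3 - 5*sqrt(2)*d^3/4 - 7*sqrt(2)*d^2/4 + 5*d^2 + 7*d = d*(d - 7/2)*(d - 2*sqrt(2))*(sqrt(2)*d/2 + sqrt(2)/2)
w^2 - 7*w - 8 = (w - 8)*(w + 1)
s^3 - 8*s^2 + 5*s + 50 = (s - 5)^2*(s + 2)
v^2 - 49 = (v - 7)*(v + 7)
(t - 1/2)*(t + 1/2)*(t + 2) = t^3 + 2*t^2 - t/4 - 1/2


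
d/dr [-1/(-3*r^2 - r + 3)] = (-6*r - 1)/(3*r^2 + r - 3)^2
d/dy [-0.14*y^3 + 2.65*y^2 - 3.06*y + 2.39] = -0.42*y^2 + 5.3*y - 3.06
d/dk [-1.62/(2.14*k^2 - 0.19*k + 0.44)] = (6.9336*k - 0.3078)/(2.14*k^2 - 0.19*k + 0.44)^2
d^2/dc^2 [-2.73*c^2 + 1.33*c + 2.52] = -5.46000000000000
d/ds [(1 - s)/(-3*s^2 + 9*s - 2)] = (-3*s^2 + 6*s - 7)/(9*s^4 - 54*s^3 + 93*s^2 - 36*s + 4)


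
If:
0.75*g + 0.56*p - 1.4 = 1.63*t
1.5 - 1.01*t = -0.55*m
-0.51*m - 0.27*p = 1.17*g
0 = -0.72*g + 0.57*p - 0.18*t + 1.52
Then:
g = 1.63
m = -3.37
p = -0.71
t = -0.35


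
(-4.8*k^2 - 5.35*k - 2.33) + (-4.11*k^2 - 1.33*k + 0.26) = -8.91*k^2 - 6.68*k - 2.07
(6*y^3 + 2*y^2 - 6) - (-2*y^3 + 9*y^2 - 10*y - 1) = 8*y^3 - 7*y^2 + 10*y - 5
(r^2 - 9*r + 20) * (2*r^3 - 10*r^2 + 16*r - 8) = 2*r^5 - 28*r^4 + 146*r^3 - 352*r^2 + 392*r - 160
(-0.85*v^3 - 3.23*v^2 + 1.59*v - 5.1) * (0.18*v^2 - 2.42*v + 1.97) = -0.153*v^5 + 1.4756*v^4 + 6.4283*v^3 - 11.1289*v^2 + 15.4743*v - 10.047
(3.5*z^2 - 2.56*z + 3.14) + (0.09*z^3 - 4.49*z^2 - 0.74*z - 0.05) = 0.09*z^3 - 0.99*z^2 - 3.3*z + 3.09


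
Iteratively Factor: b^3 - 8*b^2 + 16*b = (b - 4)*(b^2 - 4*b) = b*(b - 4)*(b - 4)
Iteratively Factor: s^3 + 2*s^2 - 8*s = (s)*(s^2 + 2*s - 8) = s*(s + 4)*(s - 2)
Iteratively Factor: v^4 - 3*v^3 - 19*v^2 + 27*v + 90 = (v + 2)*(v^3 - 5*v^2 - 9*v + 45) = (v + 2)*(v + 3)*(v^2 - 8*v + 15) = (v - 5)*(v + 2)*(v + 3)*(v - 3)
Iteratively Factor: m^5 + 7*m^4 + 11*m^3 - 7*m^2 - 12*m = (m + 1)*(m^4 + 6*m^3 + 5*m^2 - 12*m) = (m + 1)*(m + 3)*(m^3 + 3*m^2 - 4*m) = m*(m + 1)*(m + 3)*(m^2 + 3*m - 4) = m*(m + 1)*(m + 3)*(m + 4)*(m - 1)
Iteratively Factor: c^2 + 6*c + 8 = (c + 4)*(c + 2)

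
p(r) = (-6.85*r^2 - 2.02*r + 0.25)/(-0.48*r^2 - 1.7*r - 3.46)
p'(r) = (-13.7*r - 2.02)/(-0.48*r^2 - 1.7*r - 3.46) + (0.96*r + 1.7)*(-6.85*r^2 - 2.02*r + 0.25)/(-0.48*r^2 - 1.7*r - 3.46)^2 = (10.6754*r^2 + 47.642*r + 7.4142)/(0.2304*r^4 + 1.632*r^3 + 6.2116*r^2 + 11.764*r + 11.9716)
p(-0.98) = 1.93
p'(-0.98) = -5.71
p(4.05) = 6.60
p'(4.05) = 1.13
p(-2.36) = 15.62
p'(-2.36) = -10.12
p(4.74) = 7.32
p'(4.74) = 0.95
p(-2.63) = 18.11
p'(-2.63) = -8.26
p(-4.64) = 23.34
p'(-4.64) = 0.46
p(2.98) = 5.21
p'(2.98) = 1.49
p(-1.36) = 4.75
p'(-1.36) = -9.08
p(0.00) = -0.07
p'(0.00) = 0.62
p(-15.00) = 17.57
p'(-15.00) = 0.23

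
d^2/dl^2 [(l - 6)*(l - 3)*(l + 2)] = 6*l - 14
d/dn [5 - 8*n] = -8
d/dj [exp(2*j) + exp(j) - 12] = (2*exp(j) + 1)*exp(j)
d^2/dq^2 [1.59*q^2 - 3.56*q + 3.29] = 3.18000000000000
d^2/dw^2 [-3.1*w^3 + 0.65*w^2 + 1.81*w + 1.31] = 1.3 - 18.6*w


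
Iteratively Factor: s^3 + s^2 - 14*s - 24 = (s + 2)*(s^2 - s - 12) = (s + 2)*(s + 3)*(s - 4)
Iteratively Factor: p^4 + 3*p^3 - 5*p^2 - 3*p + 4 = (p - 1)*(p^3 + 4*p^2 - p - 4) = (p - 1)^2*(p^2 + 5*p + 4) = (p - 1)^2*(p + 4)*(p + 1)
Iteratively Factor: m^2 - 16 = (m - 4)*(m + 4)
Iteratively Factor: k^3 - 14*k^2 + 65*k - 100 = (k - 4)*(k^2 - 10*k + 25) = (k - 5)*(k - 4)*(k - 5)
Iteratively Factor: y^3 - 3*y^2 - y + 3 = (y + 1)*(y^2 - 4*y + 3) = (y - 3)*(y + 1)*(y - 1)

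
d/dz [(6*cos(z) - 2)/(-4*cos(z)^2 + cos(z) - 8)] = 2*(12*sin(z)^2 + 8*cos(z) + 11)*sin(z)/(4*sin(z)^2 + cos(z) - 12)^2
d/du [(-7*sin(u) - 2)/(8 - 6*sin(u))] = -17*cos(u)/(3*sin(u) - 4)^2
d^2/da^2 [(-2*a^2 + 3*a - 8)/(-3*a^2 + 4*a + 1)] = 2*(-3*a^3 + 234*a^2 - 315*a + 166)/(27*a^6 - 108*a^5 + 117*a^4 + 8*a^3 - 39*a^2 - 12*a - 1)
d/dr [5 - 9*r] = -9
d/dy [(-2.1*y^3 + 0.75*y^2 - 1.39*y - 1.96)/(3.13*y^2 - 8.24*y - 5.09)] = (-6.573*y^4 + 34.608*y^3 + 30.2377*y^2 + 4.6346*y - 9.0753)/(9.7969*y^4 - 51.5824*y^3 + 36.0342*y^2 + 83.8832*y + 25.9081)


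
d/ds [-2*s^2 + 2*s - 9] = 2 - 4*s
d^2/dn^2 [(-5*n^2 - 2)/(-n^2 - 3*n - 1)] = 6*(-5*n^3 - 3*n^2 + 6*n + 7)/(n^6 + 9*n^5 + 30*n^4 + 45*n^3 + 30*n^2 + 9*n + 1)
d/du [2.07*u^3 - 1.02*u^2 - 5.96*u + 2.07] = 6.21*u^2 - 2.04*u - 5.96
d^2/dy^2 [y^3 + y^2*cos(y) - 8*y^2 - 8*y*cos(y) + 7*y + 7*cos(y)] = -y^2*cos(y) - 4*y*sin(y) + 8*y*cos(y) + 6*y + 16*sin(y) - 5*cos(y) - 16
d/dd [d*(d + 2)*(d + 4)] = 3*d^2 + 12*d + 8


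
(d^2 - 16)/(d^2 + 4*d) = (d - 4)/d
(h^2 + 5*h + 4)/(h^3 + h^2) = (h + 4)/h^2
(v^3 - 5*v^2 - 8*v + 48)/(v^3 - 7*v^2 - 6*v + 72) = (v - 4)/(v - 6)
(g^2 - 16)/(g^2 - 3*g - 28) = (g - 4)/(g - 7)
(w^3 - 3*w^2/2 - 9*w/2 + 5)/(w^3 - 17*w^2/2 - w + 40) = (w - 1)/(w - 8)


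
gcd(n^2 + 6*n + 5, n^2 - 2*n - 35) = n + 5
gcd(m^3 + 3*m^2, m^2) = m^2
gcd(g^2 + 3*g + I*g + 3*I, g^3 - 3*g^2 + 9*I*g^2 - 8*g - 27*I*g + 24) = g + I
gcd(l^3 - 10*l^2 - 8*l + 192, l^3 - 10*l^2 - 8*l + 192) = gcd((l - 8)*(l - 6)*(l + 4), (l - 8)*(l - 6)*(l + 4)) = l^3 - 10*l^2 - 8*l + 192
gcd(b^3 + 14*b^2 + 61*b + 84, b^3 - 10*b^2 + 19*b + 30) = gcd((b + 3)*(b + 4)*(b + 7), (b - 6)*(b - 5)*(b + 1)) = 1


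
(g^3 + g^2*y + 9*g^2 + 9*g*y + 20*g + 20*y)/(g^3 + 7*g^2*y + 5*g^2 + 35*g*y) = (g^2 + g*y + 4*g + 4*y)/(g*(g + 7*y))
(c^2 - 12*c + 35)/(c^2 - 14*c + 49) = (c - 5)/(c - 7)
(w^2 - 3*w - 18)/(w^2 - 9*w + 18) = (w + 3)/(w - 3)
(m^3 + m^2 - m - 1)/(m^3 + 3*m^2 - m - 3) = (m + 1)/(m + 3)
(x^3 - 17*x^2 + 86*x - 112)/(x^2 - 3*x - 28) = (x^2 - 10*x + 16)/(x + 4)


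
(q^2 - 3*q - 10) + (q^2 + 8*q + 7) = 2*q^2 + 5*q - 3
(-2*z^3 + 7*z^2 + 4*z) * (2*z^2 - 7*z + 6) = -4*z^5 + 28*z^4 - 53*z^3 + 14*z^2 + 24*z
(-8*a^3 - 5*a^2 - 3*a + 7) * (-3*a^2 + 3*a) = 24*a^5 - 9*a^4 - 6*a^3 - 30*a^2 + 21*a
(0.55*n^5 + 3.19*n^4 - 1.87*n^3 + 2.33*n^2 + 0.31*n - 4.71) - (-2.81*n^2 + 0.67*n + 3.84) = 0.55*n^5 + 3.19*n^4 - 1.87*n^3 + 5.14*n^2 - 0.36*n - 8.55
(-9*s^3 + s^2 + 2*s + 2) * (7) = -63*s^3 + 7*s^2 + 14*s + 14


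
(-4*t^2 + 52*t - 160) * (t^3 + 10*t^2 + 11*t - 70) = -4*t^5 + 12*t^4 + 316*t^3 - 748*t^2 - 5400*t + 11200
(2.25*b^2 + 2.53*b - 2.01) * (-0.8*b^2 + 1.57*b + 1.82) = -1.8*b^4 + 1.5085*b^3 + 9.6751*b^2 + 1.4489*b - 3.6582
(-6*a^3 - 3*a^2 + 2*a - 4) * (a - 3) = -6*a^4 + 15*a^3 + 11*a^2 - 10*a + 12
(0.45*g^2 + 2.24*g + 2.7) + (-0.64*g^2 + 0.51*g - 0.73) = -0.19*g^2 + 2.75*g + 1.97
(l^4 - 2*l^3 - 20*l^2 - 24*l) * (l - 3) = l^5 - 5*l^4 - 14*l^3 + 36*l^2 + 72*l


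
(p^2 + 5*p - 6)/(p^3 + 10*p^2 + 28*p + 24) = (p - 1)/(p^2 + 4*p + 4)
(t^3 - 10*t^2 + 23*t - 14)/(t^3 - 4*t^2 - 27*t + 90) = (t^3 - 10*t^2 + 23*t - 14)/(t^3 - 4*t^2 - 27*t + 90)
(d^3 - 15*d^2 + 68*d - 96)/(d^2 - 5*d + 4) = (d^2 - 11*d + 24)/(d - 1)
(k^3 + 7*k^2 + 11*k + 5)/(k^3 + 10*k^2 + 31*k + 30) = (k^2 + 2*k + 1)/(k^2 + 5*k + 6)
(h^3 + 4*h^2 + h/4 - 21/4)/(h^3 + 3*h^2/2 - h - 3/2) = (h + 7/2)/(h + 1)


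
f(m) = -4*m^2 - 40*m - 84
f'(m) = -8*m - 40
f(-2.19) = -15.58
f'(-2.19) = -22.48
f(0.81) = -119.02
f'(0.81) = -46.48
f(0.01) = -84.40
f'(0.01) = -40.08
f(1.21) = -138.26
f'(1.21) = -49.68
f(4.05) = -311.61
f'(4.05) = -72.40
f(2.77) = -225.49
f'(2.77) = -62.16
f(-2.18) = -15.81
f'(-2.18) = -22.56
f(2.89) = -233.01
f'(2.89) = -63.12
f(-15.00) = -384.00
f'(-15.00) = 80.00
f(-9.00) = -48.00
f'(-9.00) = 32.00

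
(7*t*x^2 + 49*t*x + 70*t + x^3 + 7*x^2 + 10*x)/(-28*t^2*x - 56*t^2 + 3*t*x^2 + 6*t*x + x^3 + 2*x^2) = (x + 5)/(-4*t + x)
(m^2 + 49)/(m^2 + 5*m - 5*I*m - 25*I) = (m^2 + 49)/(m^2 + 5*m*(1 - I) - 25*I)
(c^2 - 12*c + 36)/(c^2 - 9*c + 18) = (c - 6)/(c - 3)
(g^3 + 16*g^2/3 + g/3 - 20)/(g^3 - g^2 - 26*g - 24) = (g^2 + 4*g/3 - 5)/(g^2 - 5*g - 6)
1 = 1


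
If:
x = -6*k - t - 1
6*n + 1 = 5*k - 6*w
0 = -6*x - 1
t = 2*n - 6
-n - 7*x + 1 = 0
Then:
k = 5/36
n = 13/6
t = -5/3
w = -479/216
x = -1/6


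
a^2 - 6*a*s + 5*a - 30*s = (a + 5)*(a - 6*s)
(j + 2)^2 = j^2 + 4*j + 4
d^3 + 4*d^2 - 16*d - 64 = (d - 4)*(d + 4)^2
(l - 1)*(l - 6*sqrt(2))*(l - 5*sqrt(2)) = l^3 - 11*sqrt(2)*l^2 - l^2 + 11*sqrt(2)*l + 60*l - 60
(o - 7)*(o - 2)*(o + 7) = o^3 - 2*o^2 - 49*o + 98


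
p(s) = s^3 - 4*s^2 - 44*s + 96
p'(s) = 3*s^2 - 8*s - 44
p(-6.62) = -78.14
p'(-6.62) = 140.43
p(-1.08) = 137.59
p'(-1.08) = -31.86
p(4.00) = -80.00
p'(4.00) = -28.00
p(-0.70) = 124.50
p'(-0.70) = -36.93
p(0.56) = 70.28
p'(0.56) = -47.54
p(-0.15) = 102.51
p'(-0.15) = -42.73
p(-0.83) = 129.19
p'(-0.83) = -35.29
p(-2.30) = 163.87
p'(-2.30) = -9.73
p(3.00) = -45.00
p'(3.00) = -41.00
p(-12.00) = -1680.00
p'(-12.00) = 484.00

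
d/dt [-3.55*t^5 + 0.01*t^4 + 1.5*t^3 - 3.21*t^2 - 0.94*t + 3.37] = -17.75*t^4 + 0.04*t^3 + 4.5*t^2 - 6.42*t - 0.94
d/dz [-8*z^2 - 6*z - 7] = -16*z - 6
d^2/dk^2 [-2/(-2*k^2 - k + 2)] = 4*(-4*k^2 - 2*k + (4*k + 1)^2 + 4)/(2*k^2 + k - 2)^3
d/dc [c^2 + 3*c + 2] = 2*c + 3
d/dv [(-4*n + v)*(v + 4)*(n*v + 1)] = -n*(4*n - v)*(v + 4) - (4*n - v)*(n*v + 1) + (v + 4)*(n*v + 1)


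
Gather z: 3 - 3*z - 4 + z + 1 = -2*z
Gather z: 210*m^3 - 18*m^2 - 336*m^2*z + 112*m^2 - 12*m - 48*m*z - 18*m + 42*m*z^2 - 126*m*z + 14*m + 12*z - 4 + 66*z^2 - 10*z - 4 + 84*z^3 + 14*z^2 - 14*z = 210*m^3 + 94*m^2 - 16*m + 84*z^3 + z^2*(42*m + 80) + z*(-336*m^2 - 174*m - 12) - 8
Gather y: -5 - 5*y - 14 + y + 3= -4*y - 16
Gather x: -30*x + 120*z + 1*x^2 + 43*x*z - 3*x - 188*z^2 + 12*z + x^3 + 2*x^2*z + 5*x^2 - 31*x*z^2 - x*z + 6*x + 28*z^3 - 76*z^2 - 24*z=x^3 + x^2*(2*z + 6) + x*(-31*z^2 + 42*z - 27) + 28*z^3 - 264*z^2 + 108*z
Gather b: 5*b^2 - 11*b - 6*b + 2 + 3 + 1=5*b^2 - 17*b + 6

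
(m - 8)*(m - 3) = m^2 - 11*m + 24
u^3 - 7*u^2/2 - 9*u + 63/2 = (u - 7/2)*(u - 3)*(u + 3)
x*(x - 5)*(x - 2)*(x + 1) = x^4 - 6*x^3 + 3*x^2 + 10*x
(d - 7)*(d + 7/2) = d^2 - 7*d/2 - 49/2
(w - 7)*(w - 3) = w^2 - 10*w + 21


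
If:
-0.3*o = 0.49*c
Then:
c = -0.612244897959184*o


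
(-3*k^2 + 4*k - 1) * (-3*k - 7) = 9*k^3 + 9*k^2 - 25*k + 7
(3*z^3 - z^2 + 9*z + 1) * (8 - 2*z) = -6*z^4 + 26*z^3 - 26*z^2 + 70*z + 8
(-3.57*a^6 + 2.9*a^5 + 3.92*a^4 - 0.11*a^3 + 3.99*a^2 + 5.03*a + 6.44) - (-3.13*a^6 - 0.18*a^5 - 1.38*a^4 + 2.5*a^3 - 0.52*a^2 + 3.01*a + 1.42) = -0.44*a^6 + 3.08*a^5 + 5.3*a^4 - 2.61*a^3 + 4.51*a^2 + 2.02*a + 5.02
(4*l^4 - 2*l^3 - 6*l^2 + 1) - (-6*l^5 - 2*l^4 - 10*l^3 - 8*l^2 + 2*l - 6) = 6*l^5 + 6*l^4 + 8*l^3 + 2*l^2 - 2*l + 7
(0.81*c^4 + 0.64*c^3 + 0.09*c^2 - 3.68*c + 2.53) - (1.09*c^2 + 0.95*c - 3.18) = 0.81*c^4 + 0.64*c^3 - 1.0*c^2 - 4.63*c + 5.71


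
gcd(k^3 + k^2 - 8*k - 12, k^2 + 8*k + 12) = k + 2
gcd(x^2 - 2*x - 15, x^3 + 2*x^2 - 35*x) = x - 5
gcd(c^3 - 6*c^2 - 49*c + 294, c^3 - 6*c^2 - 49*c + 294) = c^3 - 6*c^2 - 49*c + 294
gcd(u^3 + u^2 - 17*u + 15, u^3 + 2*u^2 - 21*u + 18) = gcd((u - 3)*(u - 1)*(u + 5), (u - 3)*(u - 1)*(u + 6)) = u^2 - 4*u + 3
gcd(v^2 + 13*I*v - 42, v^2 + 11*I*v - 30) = v + 6*I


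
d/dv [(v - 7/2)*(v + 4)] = 2*v + 1/2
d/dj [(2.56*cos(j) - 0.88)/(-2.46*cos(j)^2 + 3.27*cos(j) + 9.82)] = (-6.2976*cos(j)^2 + 4.3296*cos(j) - 28.0168)*sin(j)/(6.0516*cos(j)^4 - 16.0884*cos(j)^3 - 37.6215*cos(j)^2 + 64.2228*cos(j) + 96.4324)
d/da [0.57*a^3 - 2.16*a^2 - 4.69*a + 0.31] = 1.71*a^2 - 4.32*a - 4.69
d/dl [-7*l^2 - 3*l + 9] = -14*l - 3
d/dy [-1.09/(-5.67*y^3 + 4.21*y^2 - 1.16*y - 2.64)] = (-18.5409*y^2 + 9.1778*y - 1.2644)/(5.67*y^3 - 4.21*y^2 + 1.16*y + 2.64)^2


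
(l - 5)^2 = l^2 - 10*l + 25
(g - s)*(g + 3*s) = g^2 + 2*g*s - 3*s^2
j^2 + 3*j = j*(j + 3)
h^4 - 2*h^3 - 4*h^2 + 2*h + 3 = (h - 3)*(h - 1)*(h + 1)^2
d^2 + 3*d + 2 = (d + 1)*(d + 2)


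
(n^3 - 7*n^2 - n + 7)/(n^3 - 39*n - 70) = (n^2 - 1)/(n^2 + 7*n + 10)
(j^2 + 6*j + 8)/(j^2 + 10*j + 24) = (j + 2)/(j + 6)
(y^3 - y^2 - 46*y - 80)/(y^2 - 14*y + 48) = (y^2 + 7*y + 10)/(y - 6)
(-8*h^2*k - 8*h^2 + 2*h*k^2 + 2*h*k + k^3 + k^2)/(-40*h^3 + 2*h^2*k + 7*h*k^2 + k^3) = (k + 1)/(5*h + k)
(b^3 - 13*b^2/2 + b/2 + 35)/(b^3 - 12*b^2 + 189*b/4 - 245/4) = 2*(b + 2)/(2*b - 7)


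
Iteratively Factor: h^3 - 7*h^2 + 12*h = (h - 3)*(h^2 - 4*h) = (h - 4)*(h - 3)*(h)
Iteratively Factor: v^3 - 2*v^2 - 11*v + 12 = (v + 3)*(v^2 - 5*v + 4) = (v - 1)*(v + 3)*(v - 4)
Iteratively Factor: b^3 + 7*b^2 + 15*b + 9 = (b + 3)*(b^2 + 4*b + 3) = (b + 1)*(b + 3)*(b + 3)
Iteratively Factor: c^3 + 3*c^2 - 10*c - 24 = (c - 3)*(c^2 + 6*c + 8) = (c - 3)*(c + 4)*(c + 2)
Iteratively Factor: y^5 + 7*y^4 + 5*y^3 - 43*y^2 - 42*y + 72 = (y - 2)*(y^4 + 9*y^3 + 23*y^2 + 3*y - 36) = (y - 2)*(y + 4)*(y^3 + 5*y^2 + 3*y - 9) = (y - 2)*(y - 1)*(y + 4)*(y^2 + 6*y + 9) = (y - 2)*(y - 1)*(y + 3)*(y + 4)*(y + 3)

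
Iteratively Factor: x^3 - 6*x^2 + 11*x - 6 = (x - 2)*(x^2 - 4*x + 3) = (x - 3)*(x - 2)*(x - 1)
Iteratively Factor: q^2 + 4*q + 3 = (q + 1)*(q + 3)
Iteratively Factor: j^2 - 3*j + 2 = (j - 1)*(j - 2)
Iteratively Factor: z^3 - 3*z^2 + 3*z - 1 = (z - 1)*(z^2 - 2*z + 1) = (z - 1)^2*(z - 1)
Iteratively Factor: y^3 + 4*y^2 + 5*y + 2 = (y + 1)*(y^2 + 3*y + 2) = (y + 1)^2*(y + 2)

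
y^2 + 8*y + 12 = (y + 2)*(y + 6)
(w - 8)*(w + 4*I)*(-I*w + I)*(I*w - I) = w^4 - 10*w^3 + 4*I*w^3 + 17*w^2 - 40*I*w^2 - 8*w + 68*I*w - 32*I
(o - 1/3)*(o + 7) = o^2 + 20*o/3 - 7/3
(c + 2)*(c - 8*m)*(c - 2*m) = c^3 - 10*c^2*m + 2*c^2 + 16*c*m^2 - 20*c*m + 32*m^2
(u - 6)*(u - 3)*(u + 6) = u^3 - 3*u^2 - 36*u + 108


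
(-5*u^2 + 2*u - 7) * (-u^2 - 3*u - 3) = 5*u^4 + 13*u^3 + 16*u^2 + 15*u + 21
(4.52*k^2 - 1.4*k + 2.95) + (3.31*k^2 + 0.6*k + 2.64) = 7.83*k^2 - 0.8*k + 5.59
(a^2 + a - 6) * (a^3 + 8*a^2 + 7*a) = a^5 + 9*a^4 + 9*a^3 - 41*a^2 - 42*a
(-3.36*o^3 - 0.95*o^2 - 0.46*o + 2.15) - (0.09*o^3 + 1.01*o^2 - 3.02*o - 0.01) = -3.45*o^3 - 1.96*o^2 + 2.56*o + 2.16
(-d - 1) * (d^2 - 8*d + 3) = -d^3 + 7*d^2 + 5*d - 3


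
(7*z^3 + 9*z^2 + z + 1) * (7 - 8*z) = -56*z^4 - 23*z^3 + 55*z^2 - z + 7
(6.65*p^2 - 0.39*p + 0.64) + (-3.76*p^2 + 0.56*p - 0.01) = 2.89*p^2 + 0.17*p + 0.63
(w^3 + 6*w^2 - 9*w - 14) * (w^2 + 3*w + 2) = w^5 + 9*w^4 + 11*w^3 - 29*w^2 - 60*w - 28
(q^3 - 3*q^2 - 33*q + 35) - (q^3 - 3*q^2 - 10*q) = 35 - 23*q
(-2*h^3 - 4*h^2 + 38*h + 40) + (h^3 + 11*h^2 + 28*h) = -h^3 + 7*h^2 + 66*h + 40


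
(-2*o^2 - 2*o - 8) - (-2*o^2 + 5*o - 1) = -7*o - 7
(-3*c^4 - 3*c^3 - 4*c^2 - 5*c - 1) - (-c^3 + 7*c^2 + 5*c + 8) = -3*c^4 - 2*c^3 - 11*c^2 - 10*c - 9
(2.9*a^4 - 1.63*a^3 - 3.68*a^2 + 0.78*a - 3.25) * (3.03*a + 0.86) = 8.787*a^5 - 2.4449*a^4 - 12.5522*a^3 - 0.8014*a^2 - 9.1767*a - 2.795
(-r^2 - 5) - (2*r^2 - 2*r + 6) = -3*r^2 + 2*r - 11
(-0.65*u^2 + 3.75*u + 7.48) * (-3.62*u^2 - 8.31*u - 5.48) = 2.353*u^4 - 8.1735*u^3 - 54.6781*u^2 - 82.7088*u - 40.9904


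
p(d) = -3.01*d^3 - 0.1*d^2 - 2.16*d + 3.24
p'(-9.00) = -731.79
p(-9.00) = 2208.87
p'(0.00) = -2.16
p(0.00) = 3.24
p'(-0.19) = -2.45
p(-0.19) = 3.67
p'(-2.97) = -81.22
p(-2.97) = 87.63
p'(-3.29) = -99.24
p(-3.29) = 116.45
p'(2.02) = -39.41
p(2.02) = -26.34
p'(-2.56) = -60.83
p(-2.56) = 58.61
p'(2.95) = -81.33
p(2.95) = -81.28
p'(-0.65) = -5.85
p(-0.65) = 5.43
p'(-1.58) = -24.39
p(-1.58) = 18.28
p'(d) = -9.03*d^2 - 0.2*d - 2.16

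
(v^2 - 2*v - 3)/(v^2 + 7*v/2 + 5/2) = 2*(v - 3)/(2*v + 5)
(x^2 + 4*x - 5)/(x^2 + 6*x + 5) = (x - 1)/(x + 1)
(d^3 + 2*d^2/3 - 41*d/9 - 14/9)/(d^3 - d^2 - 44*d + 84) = (d^2 + 8*d/3 + 7/9)/(d^2 + d - 42)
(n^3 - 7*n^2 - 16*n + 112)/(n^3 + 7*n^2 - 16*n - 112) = (n - 7)/(n + 7)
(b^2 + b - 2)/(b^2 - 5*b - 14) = (b - 1)/(b - 7)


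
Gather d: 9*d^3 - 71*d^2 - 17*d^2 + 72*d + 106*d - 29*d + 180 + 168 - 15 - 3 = 9*d^3 - 88*d^2 + 149*d + 330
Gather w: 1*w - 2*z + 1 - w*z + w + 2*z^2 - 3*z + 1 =w*(2 - z) + 2*z^2 - 5*z + 2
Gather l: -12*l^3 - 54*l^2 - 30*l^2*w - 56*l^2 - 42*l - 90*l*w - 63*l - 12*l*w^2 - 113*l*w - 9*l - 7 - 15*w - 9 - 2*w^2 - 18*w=-12*l^3 + l^2*(-30*w - 110) + l*(-12*w^2 - 203*w - 114) - 2*w^2 - 33*w - 16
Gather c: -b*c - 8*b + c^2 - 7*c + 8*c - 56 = -8*b + c^2 + c*(1 - b) - 56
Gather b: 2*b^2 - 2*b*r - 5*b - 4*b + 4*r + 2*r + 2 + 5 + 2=2*b^2 + b*(-2*r - 9) + 6*r + 9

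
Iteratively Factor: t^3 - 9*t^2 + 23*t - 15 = (t - 5)*(t^2 - 4*t + 3) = (t - 5)*(t - 3)*(t - 1)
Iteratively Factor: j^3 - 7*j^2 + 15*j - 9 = (j - 1)*(j^2 - 6*j + 9) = (j - 3)*(j - 1)*(j - 3)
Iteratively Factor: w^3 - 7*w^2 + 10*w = (w)*(w^2 - 7*w + 10) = w*(w - 2)*(w - 5)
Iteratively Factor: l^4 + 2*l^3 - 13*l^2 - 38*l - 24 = (l - 4)*(l^3 + 6*l^2 + 11*l + 6) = (l - 4)*(l + 2)*(l^2 + 4*l + 3) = (l - 4)*(l + 1)*(l + 2)*(l + 3)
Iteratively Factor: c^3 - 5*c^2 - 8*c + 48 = (c - 4)*(c^2 - c - 12) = (c - 4)^2*(c + 3)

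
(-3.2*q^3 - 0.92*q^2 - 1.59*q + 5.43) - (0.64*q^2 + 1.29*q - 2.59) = -3.2*q^3 - 1.56*q^2 - 2.88*q + 8.02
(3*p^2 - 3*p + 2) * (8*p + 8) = 24*p^3 - 8*p + 16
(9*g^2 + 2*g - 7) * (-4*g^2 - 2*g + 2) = -36*g^4 - 26*g^3 + 42*g^2 + 18*g - 14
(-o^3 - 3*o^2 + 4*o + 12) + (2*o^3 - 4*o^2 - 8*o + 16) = o^3 - 7*o^2 - 4*o + 28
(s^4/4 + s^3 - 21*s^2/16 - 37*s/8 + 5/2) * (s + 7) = s^5/4 + 11*s^4/4 + 91*s^3/16 - 221*s^2/16 - 239*s/8 + 35/2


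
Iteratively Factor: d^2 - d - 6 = (d + 2)*(d - 3)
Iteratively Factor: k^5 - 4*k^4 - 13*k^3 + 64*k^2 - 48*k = (k - 3)*(k^4 - k^3 - 16*k^2 + 16*k) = (k - 3)*(k + 4)*(k^3 - 5*k^2 + 4*k) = (k - 4)*(k - 3)*(k + 4)*(k^2 - k) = k*(k - 4)*(k - 3)*(k + 4)*(k - 1)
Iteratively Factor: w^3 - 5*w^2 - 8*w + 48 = (w + 3)*(w^2 - 8*w + 16) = (w - 4)*(w + 3)*(w - 4)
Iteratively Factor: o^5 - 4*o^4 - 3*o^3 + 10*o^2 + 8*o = (o - 4)*(o^4 - 3*o^2 - 2*o) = (o - 4)*(o - 2)*(o^3 + 2*o^2 + o) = o*(o - 4)*(o - 2)*(o^2 + 2*o + 1) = o*(o - 4)*(o - 2)*(o + 1)*(o + 1)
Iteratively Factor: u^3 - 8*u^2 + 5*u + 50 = (u - 5)*(u^2 - 3*u - 10) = (u - 5)^2*(u + 2)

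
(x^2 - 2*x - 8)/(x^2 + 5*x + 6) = (x - 4)/(x + 3)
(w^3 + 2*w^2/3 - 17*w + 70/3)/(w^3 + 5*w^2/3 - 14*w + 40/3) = (3*w - 7)/(3*w - 4)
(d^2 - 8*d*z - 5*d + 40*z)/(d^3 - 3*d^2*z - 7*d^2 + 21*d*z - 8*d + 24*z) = (d^2 - 8*d*z - 5*d + 40*z)/(d^3 - 3*d^2*z - 7*d^2 + 21*d*z - 8*d + 24*z)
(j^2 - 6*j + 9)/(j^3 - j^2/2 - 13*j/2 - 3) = 2*(j - 3)/(2*j^2 + 5*j + 2)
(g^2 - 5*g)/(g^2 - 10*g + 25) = g/(g - 5)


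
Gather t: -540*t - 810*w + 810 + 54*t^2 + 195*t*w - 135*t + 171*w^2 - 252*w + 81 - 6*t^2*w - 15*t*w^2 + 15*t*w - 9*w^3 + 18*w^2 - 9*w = t^2*(54 - 6*w) + t*(-15*w^2 + 210*w - 675) - 9*w^3 + 189*w^2 - 1071*w + 891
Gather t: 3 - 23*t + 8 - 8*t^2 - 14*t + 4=-8*t^2 - 37*t + 15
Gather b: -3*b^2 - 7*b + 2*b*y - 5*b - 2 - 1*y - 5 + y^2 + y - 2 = -3*b^2 + b*(2*y - 12) + y^2 - 9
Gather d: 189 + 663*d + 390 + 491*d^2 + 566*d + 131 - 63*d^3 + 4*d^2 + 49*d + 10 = -63*d^3 + 495*d^2 + 1278*d + 720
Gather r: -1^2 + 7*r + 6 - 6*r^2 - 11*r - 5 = -6*r^2 - 4*r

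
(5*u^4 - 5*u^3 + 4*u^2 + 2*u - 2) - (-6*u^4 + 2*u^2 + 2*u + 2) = 11*u^4 - 5*u^3 + 2*u^2 - 4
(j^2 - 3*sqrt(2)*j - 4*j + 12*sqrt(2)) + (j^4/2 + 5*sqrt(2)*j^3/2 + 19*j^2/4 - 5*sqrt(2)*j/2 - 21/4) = j^4/2 + 5*sqrt(2)*j^3/2 + 23*j^2/4 - 11*sqrt(2)*j/2 - 4*j - 21/4 + 12*sqrt(2)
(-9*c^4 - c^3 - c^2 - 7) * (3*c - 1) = -27*c^5 + 6*c^4 - 2*c^3 + c^2 - 21*c + 7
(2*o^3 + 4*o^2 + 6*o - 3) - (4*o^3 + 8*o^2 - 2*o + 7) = -2*o^3 - 4*o^2 + 8*o - 10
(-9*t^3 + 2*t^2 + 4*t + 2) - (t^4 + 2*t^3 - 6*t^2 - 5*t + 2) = -t^4 - 11*t^3 + 8*t^2 + 9*t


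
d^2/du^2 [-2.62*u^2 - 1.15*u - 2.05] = -5.24000000000000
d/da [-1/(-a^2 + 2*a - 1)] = 2*(1 - a)/(a^2 - 2*a + 1)^2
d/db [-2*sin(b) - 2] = -2*cos(b)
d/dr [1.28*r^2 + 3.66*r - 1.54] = 2.56*r + 3.66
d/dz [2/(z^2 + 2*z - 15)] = 4*(-z - 1)/(z^2 + 2*z - 15)^2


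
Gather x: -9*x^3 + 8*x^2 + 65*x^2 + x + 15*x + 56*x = -9*x^3 + 73*x^2 + 72*x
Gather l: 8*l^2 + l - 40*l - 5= 8*l^2 - 39*l - 5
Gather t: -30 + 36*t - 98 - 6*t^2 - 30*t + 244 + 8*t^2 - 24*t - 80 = 2*t^2 - 18*t + 36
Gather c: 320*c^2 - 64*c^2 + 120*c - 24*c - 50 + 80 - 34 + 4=256*c^2 + 96*c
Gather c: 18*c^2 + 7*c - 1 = 18*c^2 + 7*c - 1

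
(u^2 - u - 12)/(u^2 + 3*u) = (u - 4)/u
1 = 1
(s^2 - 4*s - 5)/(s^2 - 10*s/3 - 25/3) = 3*(s + 1)/(3*s + 5)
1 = 1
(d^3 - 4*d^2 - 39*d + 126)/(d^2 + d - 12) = (d^2 - d - 42)/(d + 4)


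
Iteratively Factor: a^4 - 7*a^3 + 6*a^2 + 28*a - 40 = (a - 2)*(a^3 - 5*a^2 - 4*a + 20) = (a - 2)*(a + 2)*(a^2 - 7*a + 10) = (a - 2)^2*(a + 2)*(a - 5)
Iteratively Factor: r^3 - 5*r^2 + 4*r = (r - 1)*(r^2 - 4*r) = (r - 4)*(r - 1)*(r)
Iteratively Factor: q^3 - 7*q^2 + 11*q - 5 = (q - 5)*(q^2 - 2*q + 1) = (q - 5)*(q - 1)*(q - 1)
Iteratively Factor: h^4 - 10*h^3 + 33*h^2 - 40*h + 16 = (h - 1)*(h^3 - 9*h^2 + 24*h - 16) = (h - 1)^2*(h^2 - 8*h + 16) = (h - 4)*(h - 1)^2*(h - 4)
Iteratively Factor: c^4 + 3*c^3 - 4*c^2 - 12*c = (c + 3)*(c^3 - 4*c) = (c - 2)*(c + 3)*(c^2 + 2*c) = (c - 2)*(c + 2)*(c + 3)*(c)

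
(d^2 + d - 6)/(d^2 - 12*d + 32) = (d^2 + d - 6)/(d^2 - 12*d + 32)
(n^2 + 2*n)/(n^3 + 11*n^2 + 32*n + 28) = n/(n^2 + 9*n + 14)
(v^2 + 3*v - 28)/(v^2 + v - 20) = (v + 7)/(v + 5)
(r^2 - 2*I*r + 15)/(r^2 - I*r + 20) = (r + 3*I)/(r + 4*I)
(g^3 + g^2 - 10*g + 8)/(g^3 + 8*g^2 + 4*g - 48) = (g - 1)/(g + 6)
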